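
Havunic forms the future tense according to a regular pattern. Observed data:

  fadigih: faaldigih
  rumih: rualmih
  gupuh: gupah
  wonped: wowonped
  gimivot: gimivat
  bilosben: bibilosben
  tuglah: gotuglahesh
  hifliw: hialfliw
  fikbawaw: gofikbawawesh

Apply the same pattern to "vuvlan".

govuvlanesh

"vuvlan" has last vowel 'a'. The stems whose last vowel is 'a' (tuglah → gotuglahesh, fikbawaw → gofikbawawesh) add go- … -esh around the stem.
So vuvlan → govuvlanesh.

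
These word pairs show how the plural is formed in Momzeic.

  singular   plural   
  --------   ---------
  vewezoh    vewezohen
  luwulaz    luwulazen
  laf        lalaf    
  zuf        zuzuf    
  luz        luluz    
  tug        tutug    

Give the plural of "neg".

"neg" has 1 vowel. The stems with 1 vowel (laf → lalaf, zuf → zuzuf, luz → luluz) repeat the first consonant+vowel as a prefix.
The other pattern: stems with 3 vowels add -en.
So neg → neneg.

neneg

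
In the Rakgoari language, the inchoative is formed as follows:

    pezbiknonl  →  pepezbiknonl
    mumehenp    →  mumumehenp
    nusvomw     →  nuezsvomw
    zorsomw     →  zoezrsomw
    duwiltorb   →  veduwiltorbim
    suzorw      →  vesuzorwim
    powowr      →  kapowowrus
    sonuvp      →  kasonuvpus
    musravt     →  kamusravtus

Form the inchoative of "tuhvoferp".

vetuhvoferpim

nusvomw and suzorw both end in -w yet inflect differently (nuezsvomw, vesuzorwim), so the final letter is not what conditions the rule; the second-to-last letter is.
"tuhvoferp" has second-to-last letter 'r'. The stems whose second-to-last letter is 'r' (duwiltorb → veduwiltorbim, suzorw → vesuzorwim) add ve- … -im around the stem.
The other patterns: stems whose second-to-last letter is 'n' repeat the first consonant+vowel as a prefix; stems whose second-to-last letter is 'm' insert -ez- after the first vowel; stems whose second-to-last letter is 'v' or 'w' add ka- … -us around the stem.
So tuhvoferp → vetuhvoferpim.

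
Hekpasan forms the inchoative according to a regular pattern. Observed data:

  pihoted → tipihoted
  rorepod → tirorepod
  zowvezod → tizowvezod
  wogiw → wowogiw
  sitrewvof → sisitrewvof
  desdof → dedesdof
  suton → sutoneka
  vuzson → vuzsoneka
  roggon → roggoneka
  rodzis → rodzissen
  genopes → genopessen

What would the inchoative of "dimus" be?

rorepod and sitrewvof both have last vowel 'o' yet inflect differently (tirorepod, sisitrewvof), so the last vowel is not what conditions the rule; the final letter is.
"dimus" ends in -s. The stems ending in -s (rodzis → rodzissen, genopes → genopessen) double the final consonant and add -en.
The other patterns: stems ending in -d add the prefix ti-; stems ending in -f or -w repeat the first consonant+vowel as a prefix; stems ending in -n add -eka.
So dimus → dimussen.

dimussen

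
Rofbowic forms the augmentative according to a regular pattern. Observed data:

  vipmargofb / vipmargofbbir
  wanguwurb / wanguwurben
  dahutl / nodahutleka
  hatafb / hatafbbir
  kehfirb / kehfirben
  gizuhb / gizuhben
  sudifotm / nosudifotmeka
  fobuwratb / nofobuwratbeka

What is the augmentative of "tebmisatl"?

"tebmisatl" has second-to-last letter 't'. The stems whose second-to-last letter is 't' (dahutl → nodahutleka, fobuwratb → nofobuwratbeka, sudifotm → nosudifotmeka) add no- … -eka around the stem.
The other patterns: stems whose second-to-last letter is 'f' double the final consonant and add -ir; stems whose second-to-last letter is 'h' or 'r' add -en.
So tebmisatl → notebmisatleka.

notebmisatleka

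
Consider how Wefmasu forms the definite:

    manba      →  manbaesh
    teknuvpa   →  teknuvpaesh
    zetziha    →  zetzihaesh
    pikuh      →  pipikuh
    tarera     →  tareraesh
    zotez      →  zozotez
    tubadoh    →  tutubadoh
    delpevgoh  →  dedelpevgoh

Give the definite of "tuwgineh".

tutuwgineh

zetziha and zotez both begin with z- yet inflect differently (zetzihaesh, zozotez), so the first letter is not what conditions the rule; the final letter is.
"tuwgineh" ends in -h. The stems ending in -h (pikuh → pipikuh, delpevgoh → dedelpevgoh, tubadoh → tutubadoh) repeat the first consonant+vowel as a prefix.
So tuwgineh → tutuwgineh.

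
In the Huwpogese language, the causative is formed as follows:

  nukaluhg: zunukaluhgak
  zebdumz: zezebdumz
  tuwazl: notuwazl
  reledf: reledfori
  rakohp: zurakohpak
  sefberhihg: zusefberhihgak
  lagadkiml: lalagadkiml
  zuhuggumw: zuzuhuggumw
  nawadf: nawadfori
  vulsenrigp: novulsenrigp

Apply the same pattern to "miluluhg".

zumiluluhgak

lagadkiml and tuwazl both end in -l yet inflect differently (lalagadkiml, notuwazl), so the final letter is not what conditions the rule; the second-to-last letter is.
"miluluhg" has second-to-last letter 'h'. The stems whose second-to-last letter is 'h' (nukaluhg → zunukaluhgak, sefberhihg → zusefberhihgak, rakohp → zurakohpak) add zu- … -ak around the stem.
So miluluhg → zumiluluhgak.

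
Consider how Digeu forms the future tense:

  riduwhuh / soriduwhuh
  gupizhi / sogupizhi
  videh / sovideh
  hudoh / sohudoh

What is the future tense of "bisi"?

Every pair shown (riduwhuh → soriduwhuh, gupizhi → sogupizhi, videh → sovideh, …) follows the same rule: add the prefix so-.
So bisi → sobisi.

sobisi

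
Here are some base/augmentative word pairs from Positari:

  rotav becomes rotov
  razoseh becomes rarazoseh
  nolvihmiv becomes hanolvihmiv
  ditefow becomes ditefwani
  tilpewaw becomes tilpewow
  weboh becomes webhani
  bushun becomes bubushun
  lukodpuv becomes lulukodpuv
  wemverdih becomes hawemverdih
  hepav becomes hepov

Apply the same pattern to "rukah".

rukoh

weboh and razoseh both end in -h yet inflect differently (webhani, rarazoseh), so the final letter is not what conditions the rule; the last vowel is.
"rukah" has last vowel 'a'. The stems whose last vowel is 'a' (rotav → rotov, tilpewaw → tilpewow, hepav → hepov) change the last vowel to 'o'.
The other patterns: stems whose last vowel is 'o' delete the last vowel and add -ani; stems whose last vowel is 'e' or 'u' repeat the first consonant+vowel as a prefix; stems whose last vowel is 'i' add the prefix ha-.
So rukah → rukoh.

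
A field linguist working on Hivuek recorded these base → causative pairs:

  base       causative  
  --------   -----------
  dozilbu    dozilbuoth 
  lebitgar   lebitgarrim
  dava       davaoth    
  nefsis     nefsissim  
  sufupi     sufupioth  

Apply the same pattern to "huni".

nefsis and sufupi both have last vowel 'i' yet inflect differently (nefsissim, sufupioth), so the last vowel is not what conditions the rule; whether the stem ends in a vowel or a consonant is.
"huni" ends in a vowel. The stems ending in a vowel (sufupi → sufupioth, dozilbu → dozilbuoth, dava → davaoth) add -oth.
The other pattern: stems ending in a consonant double the final consonant and add -im.
So huni → hunioth.

hunioth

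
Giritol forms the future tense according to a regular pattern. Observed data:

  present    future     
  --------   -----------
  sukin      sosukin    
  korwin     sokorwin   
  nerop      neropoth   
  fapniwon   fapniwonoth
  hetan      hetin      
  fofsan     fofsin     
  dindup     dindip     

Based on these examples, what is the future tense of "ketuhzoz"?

sukin and fapniwon both end in -n yet inflect differently (sosukin, fapniwonoth), so the final letter is not what conditions the rule; the last vowel is.
"ketuhzoz" has last vowel 'o'. The stems whose last vowel is 'o' (nerop → neropoth, fapniwon → fapniwonoth) add -oth.
So ketuhzoz → ketuhzozoth.

ketuhzozoth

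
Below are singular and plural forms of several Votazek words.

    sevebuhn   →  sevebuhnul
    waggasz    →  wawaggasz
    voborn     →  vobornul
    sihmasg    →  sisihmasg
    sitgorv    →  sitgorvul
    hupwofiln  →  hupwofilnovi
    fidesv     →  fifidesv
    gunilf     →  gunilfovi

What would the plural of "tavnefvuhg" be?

tavnefvuhgul

"tavnefvuhg" has second-to-last letter 'h'. The one such stem in the data (sevebuhn → sevebuhnul) adds -ul, so the same rule applies.
The other patterns: stems whose second-to-last letter is 'l' add -ovi; stems whose second-to-last letter is 's' repeat the first consonant+vowel as a prefix.
So tavnefvuhg → tavnefvuhgul.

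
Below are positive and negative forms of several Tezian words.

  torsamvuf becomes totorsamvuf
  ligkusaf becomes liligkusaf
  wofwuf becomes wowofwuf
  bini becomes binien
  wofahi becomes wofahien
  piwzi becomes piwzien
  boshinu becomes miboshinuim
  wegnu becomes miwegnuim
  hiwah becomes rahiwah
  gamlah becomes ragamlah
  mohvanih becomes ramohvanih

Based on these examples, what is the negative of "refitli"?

"refitli" ends in -i. The stems ending in -i (bini → binien, wofahi → wofahien, piwzi → piwzien) add -en.
So refitli → refitlien.

refitlien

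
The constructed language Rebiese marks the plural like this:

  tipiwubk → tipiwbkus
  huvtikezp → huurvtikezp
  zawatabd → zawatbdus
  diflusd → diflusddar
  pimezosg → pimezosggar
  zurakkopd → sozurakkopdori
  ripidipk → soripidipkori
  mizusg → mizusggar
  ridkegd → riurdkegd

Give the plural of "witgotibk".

zawatabd and diflusd both end in -d yet inflect differently (zawatbdus, diflusddar), so the final letter is not what conditions the rule; the second-to-last letter is.
"witgotibk" has second-to-last letter 'b'. The stems whose second-to-last letter is 'b' (tipiwubk → tipiwbkus, zawatabd → zawatbdus) delete the last vowel and add -us.
So witgotibk → witgotbkus.

witgotbkus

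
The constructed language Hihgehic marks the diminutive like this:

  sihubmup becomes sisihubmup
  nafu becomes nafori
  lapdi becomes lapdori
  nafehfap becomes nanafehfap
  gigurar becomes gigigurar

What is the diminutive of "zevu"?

"zevu" ends in a vowel. The stems ending in a vowel (nafu → nafori, lapdi → lapdori) drop the final letter and add -ori.
So zevu → zevori.

zevori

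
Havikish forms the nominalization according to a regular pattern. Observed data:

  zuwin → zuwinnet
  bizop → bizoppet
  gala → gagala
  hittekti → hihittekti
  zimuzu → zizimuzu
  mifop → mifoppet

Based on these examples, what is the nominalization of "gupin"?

hittekti and zuwin both have last vowel 'i' yet inflect differently (hihittekti, zuwinnet), so the last vowel is not what conditions the rule; whether the stem ends in a vowel or a consonant is.
"gupin" ends in a consonant. The stems ending in a consonant (zuwin → zuwinnet, mifop → mifoppet, bizop → bizoppet) double the final consonant and add -et.
So gupin → gupinnet.

gupinnet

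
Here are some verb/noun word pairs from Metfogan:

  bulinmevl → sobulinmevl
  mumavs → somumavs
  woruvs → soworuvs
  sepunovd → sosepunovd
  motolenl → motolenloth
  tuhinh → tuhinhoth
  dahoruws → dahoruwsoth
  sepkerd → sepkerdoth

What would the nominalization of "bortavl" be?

bulinmevl and motolenl both end in -l yet inflect differently (sobulinmevl, motolenloth), so the final letter is not what conditions the rule; the second-to-last letter is.
"bortavl" has second-to-last letter 'v'. The stems whose second-to-last letter is 'v' (bulinmevl → sobulinmevl, mumavs → somumavs, woruvs → soworuvs) add the prefix so-.
The other pattern: stems whose second-to-last letter is 'n', 'r' or 'w' add -oth.
So bortavl → sobortavl.

sobortavl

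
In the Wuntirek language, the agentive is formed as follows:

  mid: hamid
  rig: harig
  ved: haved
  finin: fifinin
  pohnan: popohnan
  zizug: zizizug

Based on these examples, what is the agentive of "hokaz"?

hohokaz

"hokaz" has 2 vowels. The stems with 2 vowels (finin → fifinin, pohnan → popohnan, zizug → zizizug) repeat the first consonant+vowel as a prefix.
So hokaz → hohokaz.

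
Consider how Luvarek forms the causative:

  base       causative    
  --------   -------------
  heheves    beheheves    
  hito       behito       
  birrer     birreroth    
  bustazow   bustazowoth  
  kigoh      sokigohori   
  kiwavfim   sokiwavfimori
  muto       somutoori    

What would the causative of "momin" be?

hito and muto both end in -o yet inflect differently (behito, somutoori), so the final letter is not what conditions the rule; the first letter is.
"momin" begins with m-. The one such stem in the data (muto → somutoori) adds so- … -ori around the stem, so the same rule applies.
So momin → somominori.

somominori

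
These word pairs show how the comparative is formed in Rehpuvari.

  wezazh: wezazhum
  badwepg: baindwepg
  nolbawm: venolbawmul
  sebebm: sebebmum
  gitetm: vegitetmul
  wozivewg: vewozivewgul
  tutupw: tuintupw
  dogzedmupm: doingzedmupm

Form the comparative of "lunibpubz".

lunibpubzum

dogzedmupm and nolbawm both end in -m yet inflect differently (doingzedmupm, venolbawmul), so the final letter is not what conditions the rule; the second-to-last letter is.
"lunibpubz" has second-to-last letter 'b'. The one such stem in the data (sebebm → sebebmum) adds -um, so the same rule applies.
The other patterns: stems whose second-to-last letter is 'p' insert -in- after the first vowel; stems whose second-to-last letter is 't' or 'w' add ve- … -ul around the stem.
So lunibpubz → lunibpubzum.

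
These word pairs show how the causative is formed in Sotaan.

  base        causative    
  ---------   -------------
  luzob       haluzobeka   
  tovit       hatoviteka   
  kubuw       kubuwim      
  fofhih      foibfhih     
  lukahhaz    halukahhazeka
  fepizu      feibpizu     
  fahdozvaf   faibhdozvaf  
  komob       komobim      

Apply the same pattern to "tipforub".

komob and luzob both end in -b yet inflect differently (komobim, haluzobeka), so the final letter is not what conditions the rule; the first letter is.
"tipforub" begins with t-. The one such stem in the data (tovit → hatoviteka) adds ha- … -eka around the stem, so the same rule applies.
So tipforub → hatipforubeka.

hatipforubeka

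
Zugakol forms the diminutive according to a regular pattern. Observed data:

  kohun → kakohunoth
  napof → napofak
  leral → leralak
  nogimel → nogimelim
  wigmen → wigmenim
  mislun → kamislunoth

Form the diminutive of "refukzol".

"refukzol" has last vowel 'o'. The one such stem in the data (napof → napofak) adds -ak, so the same rule applies.
The other patterns: stems whose last vowel is 'e' add -im; stems whose last vowel is 'u' add ka- … -oth around the stem.
So refukzol → refukzolak.

refukzolak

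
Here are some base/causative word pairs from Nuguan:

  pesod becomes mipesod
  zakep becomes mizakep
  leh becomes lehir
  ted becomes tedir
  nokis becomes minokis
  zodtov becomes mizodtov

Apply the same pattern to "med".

medir

pesod and ted both end in -d yet inflect differently (mipesod, tedir), so the final letter is not what conditions the rule; the number of vowels is.
"med" has 1 vowel. The stems with 1 vowel (ted → tedir, leh → lehir) add -ir.
So med → medir.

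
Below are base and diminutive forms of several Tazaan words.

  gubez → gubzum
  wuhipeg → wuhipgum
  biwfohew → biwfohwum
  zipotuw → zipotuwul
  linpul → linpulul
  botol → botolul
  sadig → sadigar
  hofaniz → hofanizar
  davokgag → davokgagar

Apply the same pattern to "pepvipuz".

pepvipuzul

biwfohew and zipotuw both end in -w yet inflect differently (biwfohwum, zipotuwul), so the final letter is not what conditions the rule; the last vowel is.
"pepvipuz" has last vowel 'u'. The stems whose last vowel is 'u' (zipotuw → zipotuwul, linpul → linpulul) add -ul.
So pepvipuz → pepvipuzul.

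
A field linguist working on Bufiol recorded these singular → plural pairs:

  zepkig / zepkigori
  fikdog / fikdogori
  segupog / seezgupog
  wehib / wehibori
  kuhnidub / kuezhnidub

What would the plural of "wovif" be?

wovifori

fikdog and segupog both end in -g yet inflect differently (fikdogori, seezgupog), so the final letter is not what conditions the rule; the number of vowels is.
"wovif" has 2 vowels. The stems with 2 vowels (fikdog → fikdogori, zepkig → zepkigori, wehib → wehibori) add -ori.
The other pattern: stems with 3 vowels insert -ez- after the first vowel.
So wovif → wovifori.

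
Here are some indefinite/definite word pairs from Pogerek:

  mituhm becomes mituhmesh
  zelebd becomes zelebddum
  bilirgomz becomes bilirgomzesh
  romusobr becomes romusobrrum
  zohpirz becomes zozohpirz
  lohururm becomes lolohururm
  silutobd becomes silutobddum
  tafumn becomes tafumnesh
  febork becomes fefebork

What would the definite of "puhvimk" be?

puhvimkesh

zohpirz and bilirgomz both end in -z yet inflect differently (zozohpirz, bilirgomzesh), so the final letter is not what conditions the rule; the second-to-last letter is.
"puhvimk" has second-to-last letter 'm'. The stems whose second-to-last letter is 'm' (bilirgomz → bilirgomzesh, tafumn → tafumnesh) add -esh.
So puhvimk → puhvimkesh.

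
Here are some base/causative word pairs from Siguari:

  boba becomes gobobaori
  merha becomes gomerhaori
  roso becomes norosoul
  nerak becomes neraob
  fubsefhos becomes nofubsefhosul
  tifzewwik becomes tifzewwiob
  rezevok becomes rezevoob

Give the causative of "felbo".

merha and nerak both have last vowel 'a' yet inflect differently (gomerhaori, neraob), so the last vowel is not what conditions the rule; the final letter is.
"felbo" ends in -o. The one such stem in the data (roso → norosoul) adds no- … -ul around the stem, so the same rule applies.
The other patterns: stems ending in -a add go- … -ori around the stem; stems ending in -k drop the final letter and add -ob.
So felbo → nofelboul.

nofelboul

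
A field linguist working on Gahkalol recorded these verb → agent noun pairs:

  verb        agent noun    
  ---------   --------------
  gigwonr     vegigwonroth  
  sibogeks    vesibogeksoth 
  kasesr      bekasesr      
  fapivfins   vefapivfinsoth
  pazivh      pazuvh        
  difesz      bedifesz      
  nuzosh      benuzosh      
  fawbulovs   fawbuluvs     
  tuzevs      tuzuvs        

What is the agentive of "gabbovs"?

gabbuvs

pazivh and nuzosh both end in -h yet inflect differently (pazuvh, benuzosh), so the final letter is not what conditions the rule; the second-to-last letter is.
"gabbovs" has second-to-last letter 'v'. The stems whose second-to-last letter is 'v' (fawbulovs → fawbuluvs, pazivh → pazuvh, tuzevs → tuzuvs) change the last vowel to 'u'.
The other patterns: stems whose second-to-last letter is 's' add the prefix be-; stems whose second-to-last letter is 'k' or 'n' add ve- … -oth around the stem.
So gabbovs → gabbuvs.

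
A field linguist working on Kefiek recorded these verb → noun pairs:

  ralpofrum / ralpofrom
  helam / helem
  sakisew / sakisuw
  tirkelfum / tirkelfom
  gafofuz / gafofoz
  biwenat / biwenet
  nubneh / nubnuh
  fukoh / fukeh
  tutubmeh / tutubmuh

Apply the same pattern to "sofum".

sofom

"sofum" has last vowel 'u'. The stems whose last vowel is 'u' (ralpofrum → ralpofrom, gafofuz → gafofoz, tirkelfum → tirkelfom) change the last vowel to 'o'.
The other patterns: stems whose last vowel is 'e' change the last vowel to 'u'; stems whose last vowel is 'a' or 'o' change the last vowel to 'e'.
So sofum → sofom.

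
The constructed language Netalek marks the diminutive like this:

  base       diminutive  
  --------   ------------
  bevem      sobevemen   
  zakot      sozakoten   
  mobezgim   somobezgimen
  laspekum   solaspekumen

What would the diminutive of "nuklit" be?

Every pair shown (bevem → sobevemen, zakot → sozakoten, mobezgim → somobezgimen, …) follows the same rule: add so- … -en around the stem.
So nuklit → sonukliten.

sonukliten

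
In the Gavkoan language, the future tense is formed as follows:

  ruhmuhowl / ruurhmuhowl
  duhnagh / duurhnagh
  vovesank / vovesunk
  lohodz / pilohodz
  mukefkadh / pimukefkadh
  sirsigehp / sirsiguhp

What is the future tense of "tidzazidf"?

pitidzazidf

"tidzazidf" has second-to-last letter 'd'. The stems whose second-to-last letter is 'd' (mukefkadh → pimukefkadh, lohodz → pilohodz) add the prefix pi-.
So tidzazidf → pitidzazidf.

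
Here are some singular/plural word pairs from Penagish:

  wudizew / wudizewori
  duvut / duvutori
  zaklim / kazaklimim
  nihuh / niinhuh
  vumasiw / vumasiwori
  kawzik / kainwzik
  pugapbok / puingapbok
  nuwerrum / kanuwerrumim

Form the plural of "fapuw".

fapuwori

"fapuw" ends in -w. The stems ending in -w (wudizew → wudizewori, vumasiw → vumasiwori) add -ori.
The other patterns: stems ending in -m add ka- … -im around the stem; stems ending in -h or -k insert -in- after the first vowel.
So fapuw → fapuwori.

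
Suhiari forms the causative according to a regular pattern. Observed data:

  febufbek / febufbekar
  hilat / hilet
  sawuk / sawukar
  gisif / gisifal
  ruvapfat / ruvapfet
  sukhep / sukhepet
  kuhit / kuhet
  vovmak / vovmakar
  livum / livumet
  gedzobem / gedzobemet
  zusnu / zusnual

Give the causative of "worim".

worimet

ruvapfat and vovmak both have last vowel 'a' yet inflect differently (ruvapfet, vovmakar), so the last vowel is not what conditions the rule; the final letter is.
"worim" ends in -m. The stems ending in -m (livum → livumet, gedzobem → gedzobemet) add -et.
The other patterns: stems ending in -t change the last vowel to 'e'; stems ending in -k add -ar; stems ending in -f or -u add -al.
So worim → worimet.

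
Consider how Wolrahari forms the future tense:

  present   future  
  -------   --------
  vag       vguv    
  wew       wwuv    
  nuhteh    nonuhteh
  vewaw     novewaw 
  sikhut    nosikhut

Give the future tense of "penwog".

wew and vewaw both end in -w yet inflect differently (wwuv, novewaw), so the final letter is not what conditions the rule; the number of vowels is.
"penwog" has 2 vowels. The stems with 2 vowels (nuhteh → nonuhteh, vewaw → novewaw, sikhut → nosikhut) add the prefix no-.
So penwog → nopenwog.

nopenwog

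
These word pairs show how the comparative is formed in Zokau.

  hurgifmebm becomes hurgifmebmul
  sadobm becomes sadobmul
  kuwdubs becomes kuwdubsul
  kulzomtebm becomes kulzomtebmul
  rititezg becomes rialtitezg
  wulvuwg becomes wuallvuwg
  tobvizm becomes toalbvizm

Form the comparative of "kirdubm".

hurgifmebm and tobvizm both end in -m yet inflect differently (hurgifmebmul, toalbvizm), so the final letter is not what conditions the rule; the second-to-last letter is.
"kirdubm" has second-to-last letter 'b'. The stems whose second-to-last letter is 'b' (hurgifmebm → hurgifmebmul, sadobm → sadobmul, kuwdubs → kuwdubsul) add -ul.
The other pattern: stems whose second-to-last letter is 'w' or 'z' insert -al- after the first vowel.
So kirdubm → kirdubmul.

kirdubmul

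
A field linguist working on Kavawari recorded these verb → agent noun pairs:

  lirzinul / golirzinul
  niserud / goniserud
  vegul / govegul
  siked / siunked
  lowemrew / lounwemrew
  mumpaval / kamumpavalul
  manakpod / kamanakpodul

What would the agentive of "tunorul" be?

niserud and siked both end in -d yet inflect differently (goniserud, siunked), so the final letter is not what conditions the rule; the last vowel is.
"tunorul" has last vowel 'u'. The stems whose last vowel is 'u' (lirzinul → golirzinul, niserud → goniserud, vegul → govegul) add the prefix go-.
The other patterns: stems whose last vowel is 'e' insert -un- after the first vowel; stems whose last vowel is 'a' or 'o' add ka- … -ul around the stem.
So tunorul → gotunorul.

gotunorul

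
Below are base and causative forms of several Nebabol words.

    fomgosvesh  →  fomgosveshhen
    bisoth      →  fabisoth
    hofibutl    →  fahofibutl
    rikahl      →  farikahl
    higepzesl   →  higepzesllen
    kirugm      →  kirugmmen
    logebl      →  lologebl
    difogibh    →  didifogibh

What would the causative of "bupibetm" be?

"bupibetm" has second-to-last letter 't'. The stems whose second-to-last letter is 't' (bisoth → fabisoth, hofibutl → fahofibutl) add the prefix fa-.
The other patterns: stems whose second-to-last letter is 'b' repeat the first consonant+vowel as a prefix; stems whose second-to-last letter is 'g' or 's' double the final consonant and add -en.
So bupibetm → fabupibetm.

fabupibetm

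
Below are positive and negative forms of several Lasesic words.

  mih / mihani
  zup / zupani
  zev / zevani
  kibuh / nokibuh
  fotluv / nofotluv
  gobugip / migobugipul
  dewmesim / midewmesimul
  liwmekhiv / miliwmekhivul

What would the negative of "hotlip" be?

"hotlip" has 2 vowels. The stems with 2 vowels (kibuh → nokibuh, fotluv → nofotluv) add the prefix no-.
So hotlip → nohotlip.

nohotlip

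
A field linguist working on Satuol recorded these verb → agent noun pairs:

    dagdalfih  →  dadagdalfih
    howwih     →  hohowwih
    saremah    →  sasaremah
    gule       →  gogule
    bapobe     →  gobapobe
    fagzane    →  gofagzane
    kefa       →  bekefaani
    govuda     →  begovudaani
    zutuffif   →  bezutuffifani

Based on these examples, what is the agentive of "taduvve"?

gotaduvve

"taduvve" ends in -e. The stems ending in -e (gule → gogule, bapobe → gobapobe, fagzane → gofagzane) add the prefix go-.
So taduvve → gotaduvve.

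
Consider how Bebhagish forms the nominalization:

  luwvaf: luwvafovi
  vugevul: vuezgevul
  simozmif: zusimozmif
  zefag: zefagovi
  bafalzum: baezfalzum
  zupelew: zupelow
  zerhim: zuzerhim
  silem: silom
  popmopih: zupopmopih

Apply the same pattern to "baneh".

silem and bafalzum both end in -m yet inflect differently (silom, baezfalzum), so the final letter is not what conditions the rule; the last vowel is.
"baneh" has last vowel 'e'. The stems whose last vowel is 'e' (zupelew → zupelow, silem → silom) change the last vowel to 'o'.
So baneh → banoh.

banoh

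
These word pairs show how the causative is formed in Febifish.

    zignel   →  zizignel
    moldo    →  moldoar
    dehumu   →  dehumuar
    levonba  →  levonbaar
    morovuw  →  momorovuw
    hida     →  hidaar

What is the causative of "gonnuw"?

dehumu and morovuw both have last vowel 'u' yet inflect differently (dehumuar, momorovuw), so the last vowel is not what conditions the rule; whether the stem ends in a vowel or a consonant is.
"gonnuw" ends in a consonant. The stems ending in a consonant (morovuw → momorovuw, zignel → zizignel) repeat the first consonant+vowel as a prefix.
So gonnuw → gogonnuw.

gogonnuw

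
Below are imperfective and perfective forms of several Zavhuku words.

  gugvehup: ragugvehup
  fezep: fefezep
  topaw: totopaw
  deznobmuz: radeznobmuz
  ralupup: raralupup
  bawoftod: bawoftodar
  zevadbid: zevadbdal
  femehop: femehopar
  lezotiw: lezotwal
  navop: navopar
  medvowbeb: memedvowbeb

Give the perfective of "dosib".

dosbal

zevadbid and bawoftod both end in -d yet inflect differently (zevadbdal, bawoftodar), so the final letter is not what conditions the rule; the last vowel is.
"dosib" has last vowel 'i'. The stems whose last vowel is 'i' (zevadbid → zevadbdal, lezotiw → lezotwal) delete the last vowel and add -al.
The other patterns: stems whose last vowel is 'u' add the prefix ra-; stems whose last vowel is 'o' add -ar; stems whose last vowel is 'a' or 'e' repeat the first consonant+vowel as a prefix.
So dosib → dosbal.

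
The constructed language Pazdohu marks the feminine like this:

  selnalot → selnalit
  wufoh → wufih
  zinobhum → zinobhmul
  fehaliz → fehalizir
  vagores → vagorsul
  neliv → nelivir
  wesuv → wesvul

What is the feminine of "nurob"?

neliv and wesuv both end in -v yet inflect differently (nelivir, wesvul), so the final letter is not what conditions the rule; the last vowel is.
"nurob" has last vowel 'o'. The stems whose last vowel is 'o' (selnalot → selnalit, wufoh → wufih) change the last vowel to 'i'.
The other patterns: stems whose last vowel is 'i' add -ir; stems whose last vowel is 'e' or 'u' delete the last vowel and add -ul.
So nurob → nurib.

nurib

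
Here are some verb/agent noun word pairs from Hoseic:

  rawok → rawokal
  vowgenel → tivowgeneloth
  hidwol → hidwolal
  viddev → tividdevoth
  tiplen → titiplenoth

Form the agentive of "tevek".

titevekoth

"tevek" has last vowel 'e'. The stems whose last vowel is 'e' (viddev → tividdevoth, tiplen → titiplenoth, vowgenel → tivowgeneloth) add ti- … -oth around the stem.
So tevek → titevekoth.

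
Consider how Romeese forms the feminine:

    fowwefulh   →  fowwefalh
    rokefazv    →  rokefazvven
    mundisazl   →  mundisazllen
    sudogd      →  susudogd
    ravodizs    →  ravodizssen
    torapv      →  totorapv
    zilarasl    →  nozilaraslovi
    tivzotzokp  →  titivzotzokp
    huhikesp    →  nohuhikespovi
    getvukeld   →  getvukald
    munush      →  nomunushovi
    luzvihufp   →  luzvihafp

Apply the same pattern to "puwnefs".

mundisazl and zilarasl both end in -l yet inflect differently (mundisazllen, nozilaraslovi), so the final letter is not what conditions the rule; the second-to-last letter is.
"puwnefs" has second-to-last letter 'f'. The one such stem in the data (luzvihufp → luzvihafp) changes the last vowel to 'a' (as do fowwefulh, getvukeld), so the same rule applies.
The other patterns: stems whose second-to-last letter is 'z' double the final consonant and add -en; stems whose second-to-last letter is 's' add no- … -ovi around the stem; stems whose second-to-last letter is 'g', 'k' or 'p' repeat the first consonant+vowel as a prefix.
So puwnefs → puwnafs.

puwnafs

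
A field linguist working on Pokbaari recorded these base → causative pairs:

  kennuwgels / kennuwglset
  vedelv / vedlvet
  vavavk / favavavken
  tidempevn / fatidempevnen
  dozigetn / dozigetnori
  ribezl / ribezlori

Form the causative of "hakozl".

hakozlori

tidempevn and dozigetn both end in -n yet inflect differently (fatidempevnen, dozigetnori), so the final letter is not what conditions the rule; the second-to-last letter is.
"hakozl" has second-to-last letter 'z'. The one such stem in the data (ribezl → ribezlori) adds -ori, so the same rule applies.
So hakozl → hakozlori.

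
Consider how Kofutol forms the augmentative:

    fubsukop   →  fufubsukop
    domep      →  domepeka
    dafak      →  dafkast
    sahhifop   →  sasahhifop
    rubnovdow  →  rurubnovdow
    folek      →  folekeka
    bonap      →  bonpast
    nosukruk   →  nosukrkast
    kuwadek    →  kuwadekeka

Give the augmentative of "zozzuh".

zozzhast

domep and fubsukop both end in -p yet inflect differently (domepeka, fufubsukop), so the final letter is not what conditions the rule; the last vowel is.
"zozzuh" has last vowel 'u'. The one such stem in the data (nosukruk → nosukrkast) deletes the last vowel and adds -ast (as do dafak, bonap), so the same rule applies.
So zozzuh → zozzhast.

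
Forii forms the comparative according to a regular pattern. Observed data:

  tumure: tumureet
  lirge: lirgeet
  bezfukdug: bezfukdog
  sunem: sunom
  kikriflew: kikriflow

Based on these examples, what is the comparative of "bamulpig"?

bamulpog

tumure and sunem both have last vowel 'e' yet inflect differently (tumureet, sunom), so the last vowel is not what conditions the rule; the final letter is.
"bamulpig" ends in -g. The one such stem in the data (bezfukdug → bezfukdog) changes the last vowel to 'o' (as do sunem, kikriflew), so the same rule applies.
The other pattern: stems ending in -e add -et.
So bamulpig → bamulpog.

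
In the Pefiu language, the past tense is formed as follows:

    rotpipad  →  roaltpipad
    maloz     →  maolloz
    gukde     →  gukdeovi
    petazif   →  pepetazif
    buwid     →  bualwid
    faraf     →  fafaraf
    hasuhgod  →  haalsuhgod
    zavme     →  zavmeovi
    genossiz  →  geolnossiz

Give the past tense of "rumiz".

ruolmiz

genossiz and buwid both have last vowel 'i' yet inflect differently (geolnossiz, bualwid), so the last vowel is not what conditions the rule; the final letter is.
"rumiz" ends in -z. The stems ending in -z (genossiz → geolnossiz, maloz → maolloz) insert -ol- after the first vowel.
The other patterns: stems ending in -e add -ovi; stems ending in -d insert -al- after the first vowel; stems ending in -f repeat the first consonant+vowel as a prefix.
So rumiz → ruolmiz.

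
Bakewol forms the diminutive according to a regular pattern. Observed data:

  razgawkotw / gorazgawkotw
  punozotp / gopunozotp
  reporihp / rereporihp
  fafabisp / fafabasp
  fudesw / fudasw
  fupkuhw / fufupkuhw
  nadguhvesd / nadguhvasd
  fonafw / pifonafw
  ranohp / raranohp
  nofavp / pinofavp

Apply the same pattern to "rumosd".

punozotp and fafabisp both end in -p yet inflect differently (gopunozotp, fafabasp), so the final letter is not what conditions the rule; the second-to-last letter is.
"rumosd" has second-to-last letter 's'. The stems whose second-to-last letter is 's' (nadguhvesd → nadguhvasd, fafabisp → fafabasp, fudesw → fudasw) change the last vowel to 'a'.
So rumosd → rumasd.

rumasd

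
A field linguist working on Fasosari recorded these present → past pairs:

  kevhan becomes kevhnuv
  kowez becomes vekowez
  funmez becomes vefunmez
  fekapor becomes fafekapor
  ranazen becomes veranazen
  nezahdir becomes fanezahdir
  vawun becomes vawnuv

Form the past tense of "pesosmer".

vepesosmer

"pesosmer" has last vowel 'e'. The stems whose last vowel is 'e' (funmez → vefunmez, ranazen → veranazen, kowez → vekowez) add the prefix ve-.
So pesosmer → vepesosmer.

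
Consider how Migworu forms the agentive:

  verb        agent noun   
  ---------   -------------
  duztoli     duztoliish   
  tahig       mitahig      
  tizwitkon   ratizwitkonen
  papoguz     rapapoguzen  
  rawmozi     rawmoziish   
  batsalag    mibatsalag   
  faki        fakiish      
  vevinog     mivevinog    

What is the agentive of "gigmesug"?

migigmesug

duztoli and tahig both have last vowel 'i' yet inflect differently (duztoliish, mitahig), so the last vowel is not what conditions the rule; the final letter is.
"gigmesug" ends in -g. The stems ending in -g (vevinog → mivevinog, batsalag → mibatsalag, tahig → mitahig) add the prefix mi-.
The other patterns: stems ending in -i add -ish; stems ending in -n or -z add ra- … -en around the stem.
So gigmesug → migigmesug.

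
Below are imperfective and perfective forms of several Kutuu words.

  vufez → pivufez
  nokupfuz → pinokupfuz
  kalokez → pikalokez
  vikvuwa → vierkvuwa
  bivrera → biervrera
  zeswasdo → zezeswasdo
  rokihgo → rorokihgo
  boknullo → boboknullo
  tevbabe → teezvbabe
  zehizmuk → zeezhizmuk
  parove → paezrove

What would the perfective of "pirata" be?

pierrata

"pirata" ends in -a. The stems ending in -a (vikvuwa → vierkvuwa, bivrera → biervrera) insert -er- after the first vowel.
So pirata → pierrata.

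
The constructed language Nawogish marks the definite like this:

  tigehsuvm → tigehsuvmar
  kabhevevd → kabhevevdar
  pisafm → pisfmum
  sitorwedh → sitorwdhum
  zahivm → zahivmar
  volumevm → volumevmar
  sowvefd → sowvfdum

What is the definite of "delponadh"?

delpondhum

kabhevevd and sowvefd both end in -d yet inflect differently (kabhevevdar, sowvfdum), so the final letter is not what conditions the rule; the second-to-last letter is.
"delponadh" has second-to-last letter 'd'. The one such stem in the data (sitorwedh → sitorwdhum) deletes the last vowel and adds -um (as do sowvefd, pisafm), so the same rule applies.
The other pattern: stems whose second-to-last letter is 'v' add -ar.
So delponadh → delpondhum.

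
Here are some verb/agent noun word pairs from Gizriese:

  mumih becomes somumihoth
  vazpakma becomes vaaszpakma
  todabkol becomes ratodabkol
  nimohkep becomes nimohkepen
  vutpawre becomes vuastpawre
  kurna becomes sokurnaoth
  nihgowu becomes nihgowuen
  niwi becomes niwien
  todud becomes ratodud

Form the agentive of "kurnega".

vazpakma and kurna both end in -a yet inflect differently (vaaszpakma, sokurnaoth), so the final letter is not what conditions the rule; the first letter is.
"kurnega" begins with k-. The one such stem in the data (kurna → sokurnaoth) adds so- … -oth around the stem, so the same rule applies.
The other patterns: stems beginning with t- add the prefix ra-; stems beginning with v- insert -as- after the first vowel; stems beginning with n- add -en.
So kurnega → sokurnegaoth.

sokurnegaoth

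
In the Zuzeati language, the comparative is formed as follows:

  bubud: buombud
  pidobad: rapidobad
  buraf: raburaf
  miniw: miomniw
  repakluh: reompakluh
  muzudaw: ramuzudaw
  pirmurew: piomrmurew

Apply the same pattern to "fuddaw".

pidobad and bubud both end in -d yet inflect differently (rapidobad, buombud), so the final letter is not what conditions the rule; the last vowel is.
"fuddaw" has last vowel 'a'. The stems whose last vowel is 'a' (buraf → raburaf, muzudaw → ramuzudaw, pidobad → rapidobad) add the prefix ra-.
The other pattern: stems whose last vowel is 'e', 'i' or 'u' insert -om- after the first vowel.
So fuddaw → rafuddaw.

rafuddaw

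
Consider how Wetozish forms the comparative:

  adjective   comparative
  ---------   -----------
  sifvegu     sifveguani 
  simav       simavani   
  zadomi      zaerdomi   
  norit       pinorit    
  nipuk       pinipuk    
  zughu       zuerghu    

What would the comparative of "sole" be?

sifvegu and zughu both end in -u yet inflect differently (sifveguani, zuerghu), so the final letter is not what conditions the rule; the first letter is.
"sole" begins with s-. The stems beginning with s- (simav → simavani, sifvegu → sifveguani) add -ani.
The other patterns: stems beginning with n- add the prefix pi-; stems beginning with z- insert -er- after the first vowel.
So sole → soleani.

soleani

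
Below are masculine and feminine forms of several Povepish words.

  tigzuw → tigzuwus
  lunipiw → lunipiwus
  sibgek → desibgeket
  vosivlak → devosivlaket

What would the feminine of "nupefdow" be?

nupefdowus

tigzuw and sibgek both have 2 vowels yet inflect differently (tigzuwus, desibgeket), so the number of vowels is not what conditions the rule; the final letter is.
"nupefdow" ends in -w. The stems ending in -w (lunipiw → lunipiwus, tigzuw → tigzuwus) add -us.
The other pattern: stems ending in -k add de- … -et around the stem.
So nupefdow → nupefdowus.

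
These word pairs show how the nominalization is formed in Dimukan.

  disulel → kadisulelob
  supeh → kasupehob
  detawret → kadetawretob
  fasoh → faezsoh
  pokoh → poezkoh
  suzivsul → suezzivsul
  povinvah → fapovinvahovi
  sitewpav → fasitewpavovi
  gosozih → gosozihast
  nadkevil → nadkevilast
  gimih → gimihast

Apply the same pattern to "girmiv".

supeh and fasoh both end in -h yet inflect differently (kasupehob, faezsoh), so the final letter is not what conditions the rule; the last vowel is.
"girmiv" has last vowel 'i'. The stems whose last vowel is 'i' (gosozih → gosozihast, nadkevil → nadkevilast, gimih → gimihast) add -ast.
The other patterns: stems whose last vowel is 'e' add ka- … -ob around the stem; stems whose last vowel is 'o' or 'u' insert -ez- after the first vowel; stems whose last vowel is 'a' add fa- … -ovi around the stem.
So girmiv → girmivast.

girmivast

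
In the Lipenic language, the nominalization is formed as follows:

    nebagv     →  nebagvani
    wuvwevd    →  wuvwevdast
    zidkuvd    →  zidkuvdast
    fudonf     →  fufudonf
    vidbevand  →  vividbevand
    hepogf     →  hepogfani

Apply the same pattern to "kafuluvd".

hepogf and fudonf both end in -f yet inflect differently (hepogfani, fufudonf), so the final letter is not what conditions the rule; the second-to-last letter is.
"kafuluvd" has second-to-last letter 'v'. The stems whose second-to-last letter is 'v' (wuvwevd → wuvwevdast, zidkuvd → zidkuvdast) add -ast.
The other patterns: stems whose second-to-last letter is 'g' add -ani; stems whose second-to-last letter is 'n' repeat the first consonant+vowel as a prefix.
So kafuluvd → kafuluvdast.

kafuluvdast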